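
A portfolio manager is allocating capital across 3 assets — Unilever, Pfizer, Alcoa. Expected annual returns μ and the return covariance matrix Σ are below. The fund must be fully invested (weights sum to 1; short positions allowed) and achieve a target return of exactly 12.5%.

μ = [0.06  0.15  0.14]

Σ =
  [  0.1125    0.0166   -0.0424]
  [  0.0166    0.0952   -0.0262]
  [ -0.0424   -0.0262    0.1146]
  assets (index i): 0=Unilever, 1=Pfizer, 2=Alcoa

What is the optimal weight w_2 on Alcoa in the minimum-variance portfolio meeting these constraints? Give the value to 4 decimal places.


u=Σ⁻¹μ = [1.0148  1.9616  2.0456]
v=Σ⁻¹𝟙 = [13.2415  12.7471  16.5394]
a=μᵀu=0.641518  b=𝟙ᵀu=5.022067  c=𝟙ᵀv=42.527966  D=ac−b²=2.061319
λ₁=(c·0.125−b)/D = (42.527966·0.125−5.022067)/2.061319 = 0.142593
λ₂=(a−b·0.125)/D = (0.641518−5.022067·0.125)/2.061319 = 0.006675
w* = 0.142593·u + 0.006675·v:
  w_0 = 0.142593·1.0148 + 0.006675·13.2415 = 0.2331  (Unilever)
  w_1 = 0.142593·1.9616 + 0.006675·12.7471 = 0.3648  (Pfizer)
  w_2 = 0.142593·2.0456 + 0.006675·16.5394 = 0.4021  (Alcoa)
Σw_i=1.0000  μᵀw=0.1250
σ²=wᵀΣw=λ₁·μ_p+λ₂ = 0.142593·0.125 + 0.006675 = 0.024499 ≈ 0.0245

0.4021


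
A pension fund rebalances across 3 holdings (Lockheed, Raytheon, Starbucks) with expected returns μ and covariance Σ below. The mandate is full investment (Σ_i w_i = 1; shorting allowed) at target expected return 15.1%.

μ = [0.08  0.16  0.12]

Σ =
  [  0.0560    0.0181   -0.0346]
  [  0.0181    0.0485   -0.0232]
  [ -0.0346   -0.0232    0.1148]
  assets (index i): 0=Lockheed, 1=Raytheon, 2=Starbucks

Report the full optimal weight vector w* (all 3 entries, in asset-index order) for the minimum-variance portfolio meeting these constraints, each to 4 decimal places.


u=Σ⁻¹μ = [1.6244  3.7937  2.3016]
v=Σ⁻¹𝟙 = [23.3098  21.5280  20.0868]
a=μᵀu=1.013132  b=𝟙ᵀu=7.719679  c=𝟙ᵀv=64.924592  D=ac−b²=6.183724
λ₁=(c·0.151−b)/D = (64.924592·0.151−7.719679)/6.183724 = 0.337003
λ₂=(a−b·0.151)/D = (1.013132−7.719679·0.151)/6.183724 = -0.024668
w* = 0.337003·u + -0.024668·v:
  w_0 = 0.337003·1.6244 + -0.024668·23.3098 = -0.0276  (Lockheed)
  w_1 = 0.337003·3.7937 + -0.024668·21.5280 = 0.7474  (Raytheon)
  w_2 = 0.337003·2.3016 + -0.024668·20.0868 = 0.2801  (Starbucks)
Σw_i=1.0000  μᵀw=0.1510
σ²=wᵀΣw=λ₁·μ_p+λ₂ = 0.337003·0.151 + -0.024668 = 0.026220 ≈ 0.0262

-0.0276  0.7474  0.2801


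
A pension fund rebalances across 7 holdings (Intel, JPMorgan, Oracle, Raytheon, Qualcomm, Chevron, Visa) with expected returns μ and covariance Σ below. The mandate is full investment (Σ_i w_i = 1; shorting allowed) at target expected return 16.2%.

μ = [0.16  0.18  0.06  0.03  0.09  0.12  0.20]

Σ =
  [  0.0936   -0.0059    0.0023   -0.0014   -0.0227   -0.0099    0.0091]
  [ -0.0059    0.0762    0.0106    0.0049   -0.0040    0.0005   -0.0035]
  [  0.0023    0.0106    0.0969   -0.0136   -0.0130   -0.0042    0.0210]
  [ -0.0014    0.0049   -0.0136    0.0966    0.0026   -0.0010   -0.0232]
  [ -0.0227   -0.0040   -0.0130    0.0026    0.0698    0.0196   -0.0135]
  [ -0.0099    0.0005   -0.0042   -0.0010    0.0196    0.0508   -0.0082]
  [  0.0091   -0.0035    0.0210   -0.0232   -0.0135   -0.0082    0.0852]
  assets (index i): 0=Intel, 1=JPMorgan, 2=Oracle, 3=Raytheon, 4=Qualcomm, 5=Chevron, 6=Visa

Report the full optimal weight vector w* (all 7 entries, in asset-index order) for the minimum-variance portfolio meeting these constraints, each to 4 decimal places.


0.1907  0.2529  -0.0522  0.0155  0.1326  0.1925  0.2679

g=Σ⁻¹μ = [2.3686  2.6980  0.1357  0.9157  2.0802  2.5068  2.9921]
h=Σ⁻¹𝟙 = [16.6905  13.7068  10.3367  15.1151  19.8537  19.0494  17.0648]
a=μᵀg=1.986682  b=𝟙ᵀg=13.697082  c=𝟙ᵀh=111.817019  D=ac−b²=34.534797
λ₁=(c·0.162−b)/D = (111.817019·0.162−13.697082)/34.534797 = 0.127908
λ₂=(a−b·0.162)/D = (1.986682−13.697082·0.162)/34.534797 = -0.006725
w* = 0.127908·g + -0.006725·h:
  w_0 = 0.127908·2.3686 + -0.006725·16.6905 = 0.1907  (Intel)
  w_1 = 0.127908·2.6980 + -0.006725·13.7068 = 0.2529  (JPMorgan)
  w_2 = 0.127908·0.1357 + -0.006725·10.3367 = -0.0522  (Oracle)
  w_3 = 0.127908·0.9157 + -0.006725·15.1151 = 0.0155  (Raytheon)
  w_4 = 0.127908·2.0802 + -0.006725·19.8537 = 0.1326  (Qualcomm)
  w_5 = 0.127908·2.5068 + -0.006725·19.0494 = 0.1925  (Chevron)
  w_6 = 0.127908·2.9921 + -0.006725·17.0648 = 0.2679  (Visa)
Σw_i=1.0000  μᵀw=0.1620
σ²=wᵀΣw=λ₁·μ_p+λ₂ = 0.127908·0.162 + -0.006725 = 0.013996 ≈ 0.0140


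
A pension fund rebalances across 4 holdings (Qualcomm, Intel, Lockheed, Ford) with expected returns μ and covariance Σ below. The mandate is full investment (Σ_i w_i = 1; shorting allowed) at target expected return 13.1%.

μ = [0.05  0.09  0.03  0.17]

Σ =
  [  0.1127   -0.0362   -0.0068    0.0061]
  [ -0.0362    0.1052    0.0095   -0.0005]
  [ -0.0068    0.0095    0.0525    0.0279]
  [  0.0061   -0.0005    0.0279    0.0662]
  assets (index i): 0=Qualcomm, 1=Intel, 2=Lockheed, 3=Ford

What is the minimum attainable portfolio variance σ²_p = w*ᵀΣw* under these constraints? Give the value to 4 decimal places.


x=Σ⁻¹μ = [0.5883  1.1777  -1.1676  3.0147]
y=Σ⁻¹𝟙 = [13.4379  12.8835  14.2205  7.9716]
a=μᵀx=0.612891  b=𝟙ᵀx=3.613193  c=𝟙ᵀy=48.513537  D=ac−b²=16.678321
λ₁=(c·0.131−b)/D = (48.513537·0.131−3.613193)/16.678321 = 0.164410
λ₂=(a−b·0.131)/D = (0.612891−3.613193·0.131)/16.678321 = 0.008368
w* = 0.164410·x + 0.008368·y:
  w_0 = 0.164410·0.5883 + 0.008368·13.4379 = 0.2092  (Qualcomm)
  w_1 = 0.164410·1.1777 + 0.008368·12.8835 = 0.3014  (Intel)
  w_2 = 0.164410·-1.1676 + 0.008368·14.2205 = -0.0730  (Lockheed)
  w_3 = 0.164410·3.0147 + 0.008368·7.9716 = 0.5624  (Ford)
Σw_i=1.0000  μᵀw=0.1310
σ²=wᵀΣw=λ₁·μ_p+λ₂ = 0.164410·0.131 + 0.008368 = 0.029906 ≈ 0.0299

0.0299


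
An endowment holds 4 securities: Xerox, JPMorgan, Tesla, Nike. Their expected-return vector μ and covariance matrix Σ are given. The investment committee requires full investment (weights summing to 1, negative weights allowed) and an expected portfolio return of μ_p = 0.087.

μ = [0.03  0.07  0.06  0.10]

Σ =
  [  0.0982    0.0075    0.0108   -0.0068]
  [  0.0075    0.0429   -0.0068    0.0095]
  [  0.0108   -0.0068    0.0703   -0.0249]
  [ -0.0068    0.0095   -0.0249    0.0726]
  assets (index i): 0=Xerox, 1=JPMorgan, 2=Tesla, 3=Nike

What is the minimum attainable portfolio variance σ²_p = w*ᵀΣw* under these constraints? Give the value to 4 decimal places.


x=Σ⁻¹μ = [0.1386  1.4737  1.5924  1.7437]
y=Σ⁻¹𝟙 = [7.4809  21.2228  21.9365  19.2214]
a=μᵀx=0.377229  b=𝟙ᵀx=4.948347  c=𝟙ᵀy=69.861507  D=ac−b²=1.867633
λ₁=(c·0.087−b)/D = (69.861507·0.087−4.948347)/1.867633 = 0.604832
λ₂=(a−b·0.087)/D = (0.377229−4.948347·0.087)/1.867633 = -0.028527
w* = 0.604832·x + -0.028527·y:
  w_0 = 0.604832·0.1386 + -0.028527·7.4809 = -0.1296  (Xerox)
  w_1 = 0.604832·1.4737 + -0.028527·21.2228 = 0.2860  (JPMorgan)
  w_2 = 0.604832·1.5924 + -0.028527·21.9365 = 0.3373  (Tesla)
  w_3 = 0.604832·1.7437 + -0.028527·19.2214 = 0.5063  (Nike)
Σw_i=1.0000  μᵀw=0.0870
σ²=wᵀΣw=λ₁·μ_p+λ₂ = 0.604832·0.087 + -0.028527 = 0.024094 ≈ 0.0241

0.0241


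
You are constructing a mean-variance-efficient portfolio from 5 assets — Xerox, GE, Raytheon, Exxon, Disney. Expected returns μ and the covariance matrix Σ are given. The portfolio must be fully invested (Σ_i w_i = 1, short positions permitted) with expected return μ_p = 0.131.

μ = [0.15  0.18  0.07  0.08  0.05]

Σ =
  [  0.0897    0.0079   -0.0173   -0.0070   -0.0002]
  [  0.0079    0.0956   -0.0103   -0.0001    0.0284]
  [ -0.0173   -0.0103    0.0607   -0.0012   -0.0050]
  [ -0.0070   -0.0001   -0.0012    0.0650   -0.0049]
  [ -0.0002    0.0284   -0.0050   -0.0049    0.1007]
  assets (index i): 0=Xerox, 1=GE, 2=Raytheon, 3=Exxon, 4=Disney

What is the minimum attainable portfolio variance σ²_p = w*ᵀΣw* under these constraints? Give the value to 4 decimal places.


0.0193

g=Σ⁻¹μ = [2.0263  1.9006  2.0946  1.5013  0.1416]
h=Σ⁻¹𝟙 = [16.4103  8.8539  23.8020  18.3241  9.5395]
a=μᵀg=0.919848  b=𝟙ᵀg=7.664280  c=𝟙ᵀh=76.929720  D=ac−b²=12.022435
λ₁=(c·0.131−b)/D = (76.929720·0.131−7.664280)/12.022435 = 0.200751
λ₂=(a−b·0.131)/D = (0.919848−7.664280·0.131)/12.022435 = -0.007001
w* = 0.200751·g + -0.007001·h:
  w_0 = 0.200751·2.0263 + -0.007001·16.4103 = 0.2919  (Xerox)
  w_1 = 0.200751·1.9006 + -0.007001·8.8539 = 0.3196  (GE)
  w_2 = 0.200751·2.0946 + -0.007001·23.8020 = 0.2538  (Raytheon)
  w_3 = 0.200751·1.5013 + -0.007001·18.3241 = 0.1731  (Exxon)
  w_4 = 0.200751·0.1416 + -0.007001·9.5395 = -0.0384  (Disney)
Σw_i=1.0000  μᵀw=0.1310
σ²=wᵀΣw=λ₁·μ_p+λ₂ = 0.200751·0.131 + -0.007001 = 0.019297 ≈ 0.0193


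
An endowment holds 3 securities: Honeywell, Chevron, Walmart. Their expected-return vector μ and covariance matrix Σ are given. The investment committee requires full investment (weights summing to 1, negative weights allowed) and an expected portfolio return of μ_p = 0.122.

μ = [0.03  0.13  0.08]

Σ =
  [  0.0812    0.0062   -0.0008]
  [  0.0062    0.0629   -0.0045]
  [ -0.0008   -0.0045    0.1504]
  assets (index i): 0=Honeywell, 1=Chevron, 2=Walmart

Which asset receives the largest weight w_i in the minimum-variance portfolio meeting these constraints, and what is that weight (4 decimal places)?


Chevron (0.8187)

x=Σ⁻¹μ = [0.2159  2.0881  0.5955]
y=Σ⁻¹𝟙 = [11.2172  15.3053  7.1665]
a=μᵀx=0.325573  b=𝟙ᵀx=2.899528  c=𝟙ᵀy=33.689073  D=ac−b²=2.560981
λ₁=(c·0.122−b)/D = (33.689073·0.122−2.899528)/2.560981 = 0.472686
λ₂=(a−b·0.122)/D = (0.325573−2.899528·0.122)/2.560981 = -0.011000
w* = 0.472686·x + -0.011000·y:
  w_0 = 0.472686·0.2159 + -0.011000·11.2172 = -0.0213  (Honeywell)
  w_1 = 0.472686·2.0881 + -0.011000·15.3053 = 0.8187  (Chevron)
  w_2 = 0.472686·0.5955 + -0.011000·7.1665 = 0.2027  (Walmart)
Σw_i=1.0000  μᵀw=0.1220
σ²=wᵀΣw=λ₁·μ_p+λ₂ = 0.472686·0.122 + -0.011000 = 0.046668 ≈ 0.0467


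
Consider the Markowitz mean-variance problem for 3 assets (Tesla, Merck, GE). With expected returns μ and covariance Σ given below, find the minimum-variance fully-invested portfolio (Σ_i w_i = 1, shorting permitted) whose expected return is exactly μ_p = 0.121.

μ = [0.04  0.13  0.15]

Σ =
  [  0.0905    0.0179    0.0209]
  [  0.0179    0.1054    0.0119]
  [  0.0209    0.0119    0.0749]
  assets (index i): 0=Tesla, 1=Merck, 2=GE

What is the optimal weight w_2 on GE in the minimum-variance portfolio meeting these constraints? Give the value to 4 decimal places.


0.4811

g=Σ⁻¹μ = [-0.2035  1.0543  1.8919]
h=Σ⁻¹𝟙 = [7.2928  7.0988  10.1883]
a=μᵀg=0.412716  b=𝟙ᵀg=2.742808  c=𝟙ᵀh=24.579926  D=ac−b²=2.621537
λ₁=(c·0.121−b)/D = (24.579926·0.121−2.742808)/2.621537 = 0.088255
λ₂=(a−b·0.121)/D = (0.412716−2.742808·0.121)/2.621537 = 0.030836
w* = 0.088255·g + 0.030836·h:
  w_0 = 0.088255·-0.2035 + 0.030836·7.2928 = 0.2069  (Tesla)
  w_1 = 0.088255·1.0543 + 0.030836·7.0988 = 0.3119  (Merck)
  w_2 = 0.088255·1.8919 + 0.030836·10.1883 = 0.4811  (GE)
Σw_i=1.0000  μᵀw=0.1210
σ²=wᵀΣw=λ₁·μ_p+λ₂ = 0.088255·0.121 + 0.030836 = 0.041514 ≈ 0.0415


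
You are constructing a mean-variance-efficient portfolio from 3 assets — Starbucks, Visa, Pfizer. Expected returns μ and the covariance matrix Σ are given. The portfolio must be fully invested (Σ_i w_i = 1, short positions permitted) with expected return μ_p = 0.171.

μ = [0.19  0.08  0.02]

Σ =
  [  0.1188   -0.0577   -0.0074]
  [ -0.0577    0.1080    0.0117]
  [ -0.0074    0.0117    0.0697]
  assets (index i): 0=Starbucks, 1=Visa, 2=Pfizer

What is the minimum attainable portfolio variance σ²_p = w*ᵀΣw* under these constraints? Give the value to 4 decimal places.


0.0490

g=Σ⁻¹μ = [2.6483  2.1329  0.2101]
h=Σ⁻¹𝟙 = [17.6141  17.2262  13.3257]
a=μᵀg=0.678014  b=𝟙ᵀg=4.991292  c=𝟙ᵀh=48.165958  D=ac−b²=7.744222
λ₁=(c·0.171−b)/D = (48.165958·0.171−4.991292)/7.744222 = 0.419033
λ₂=(a−b·0.171)/D = (0.678014−4.991292·0.171)/7.744222 = -0.022662
w* = 0.419033·g + -0.022662·h:
  w_0 = 0.419033·2.6483 + -0.022662·17.6141 = 0.7106  (Starbucks)
  w_1 = 0.419033·2.1329 + -0.022662·17.2262 = 0.5034  (Visa)
  w_2 = 0.419033·0.2101 + -0.022662·13.3257 = -0.2139  (Pfizer)
Σw_i=1.0000  μᵀw=0.1710
σ²=wᵀΣw=λ₁·μ_p+λ₂ = 0.419033·0.171 + -0.022662 = 0.048993 ≈ 0.0490


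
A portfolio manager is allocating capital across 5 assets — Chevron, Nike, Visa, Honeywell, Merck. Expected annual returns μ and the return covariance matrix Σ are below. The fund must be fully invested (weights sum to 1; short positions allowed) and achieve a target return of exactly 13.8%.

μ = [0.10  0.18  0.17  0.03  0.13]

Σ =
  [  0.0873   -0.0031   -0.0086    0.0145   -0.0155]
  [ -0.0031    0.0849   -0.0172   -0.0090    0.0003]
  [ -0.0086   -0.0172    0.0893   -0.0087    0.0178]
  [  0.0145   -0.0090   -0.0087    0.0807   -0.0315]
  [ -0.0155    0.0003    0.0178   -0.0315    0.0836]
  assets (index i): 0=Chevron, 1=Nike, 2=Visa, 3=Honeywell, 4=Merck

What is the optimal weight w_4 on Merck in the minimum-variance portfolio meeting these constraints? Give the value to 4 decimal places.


0.1789

x=Σ⁻¹μ = [1.5774  2.7951  2.3586  1.3782  1.8546]
y=Σ⁻¹𝟙 = [13.3934  17.2582  14.0073  20.9514  19.2949]
a=μᵀx=1.344264  b=𝟙ᵀx=9.963926  c=𝟙ᵀy=84.905098  D=ac−b²=14.855068
λ₁=(c·0.138−b)/D = (84.905098·0.138−9.963926)/14.855068 = 0.118005
λ₂=(a−b·0.138)/D = (1.344264−9.963926·0.138)/14.855068 = -0.002071
w* = 0.118005·x + -0.002071·y:
  w_0 = 0.118005·1.5774 + -0.002071·13.3934 = 0.1584  (Chevron)
  w_1 = 0.118005·2.7951 + -0.002071·17.2582 = 0.2941  (Nike)
  w_2 = 0.118005·2.3586 + -0.002071·14.0073 = 0.2493  (Visa)
  w_3 = 0.118005·1.3782 + -0.002071·20.9514 = 0.1193  (Honeywell)
  w_4 = 0.118005·1.8546 + -0.002071·19.2949 = 0.1789  (Merck)
Σw_i=1.0000  μᵀw=0.1380
σ²=wᵀΣw=λ₁·μ_p+λ₂ = 0.118005·0.138 + -0.002071 = 0.014214 ≈ 0.0142


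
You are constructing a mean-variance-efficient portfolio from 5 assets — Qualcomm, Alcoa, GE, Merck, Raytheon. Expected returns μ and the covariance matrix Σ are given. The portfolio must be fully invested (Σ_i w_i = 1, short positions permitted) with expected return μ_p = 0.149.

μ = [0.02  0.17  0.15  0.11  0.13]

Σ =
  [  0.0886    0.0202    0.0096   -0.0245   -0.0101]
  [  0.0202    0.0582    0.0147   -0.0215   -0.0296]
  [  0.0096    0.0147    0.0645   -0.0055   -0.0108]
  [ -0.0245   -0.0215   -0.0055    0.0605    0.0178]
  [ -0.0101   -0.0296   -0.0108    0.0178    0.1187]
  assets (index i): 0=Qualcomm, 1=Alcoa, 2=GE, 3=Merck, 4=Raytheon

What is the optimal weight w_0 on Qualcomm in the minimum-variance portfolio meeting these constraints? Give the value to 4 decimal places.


-0.0326

u=Σ⁻¹μ = [0.0524  4.5487  1.8673  3.0531  1.9460]
v=Σ⁻¹𝟙 = [13.2998  26.7383  12.0564  28.6823  13.0198]
a=μᵀu=1.643250  b=𝟙ᵀu=11.467579  c=𝟙ᵀv=93.796456  D=ac−b²=22.625644
λ₁=(c·0.149−b)/D = (93.796456·0.149−11.467579)/22.625644 = 0.110852
λ₂=(a−b·0.149)/D = (1.643250−11.467579·0.149)/22.625644 = -0.002891
w* = 0.110852·u + -0.002891·v:
  w_0 = 0.110852·0.0524 + -0.002891·13.2998 = -0.0326  (Qualcomm)
  w_1 = 0.110852·4.5487 + -0.002891·26.7383 = 0.4269  (Alcoa)
  w_2 = 0.110852·1.8673 + -0.002891·12.0564 = 0.1721  (GE)
  w_3 = 0.110852·3.0531 + -0.002891·28.6823 = 0.2555  (Merck)
  w_4 = 0.110852·1.9460 + -0.002891·13.0198 = 0.1781  (Raytheon)
Σw_i=1.0000  μᵀw=0.1490
σ²=wᵀΣw=λ₁·μ_p+λ₂ = 0.110852·0.149 + -0.002891 = 0.013626 ≈ 0.0136


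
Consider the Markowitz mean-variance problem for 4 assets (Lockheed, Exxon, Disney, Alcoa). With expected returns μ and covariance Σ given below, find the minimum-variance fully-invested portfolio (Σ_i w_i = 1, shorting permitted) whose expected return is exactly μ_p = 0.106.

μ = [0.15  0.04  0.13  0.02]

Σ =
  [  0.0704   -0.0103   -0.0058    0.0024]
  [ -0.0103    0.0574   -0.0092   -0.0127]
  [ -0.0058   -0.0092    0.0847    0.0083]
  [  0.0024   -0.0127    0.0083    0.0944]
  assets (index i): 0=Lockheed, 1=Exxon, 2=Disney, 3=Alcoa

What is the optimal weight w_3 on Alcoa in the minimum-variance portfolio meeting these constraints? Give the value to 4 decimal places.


x=Σ⁻¹μ = [2.4934  1.4815  1.8483  0.1853]
y=Σ⁻¹𝟙 = [18.7808  25.8695  14.6966  12.3039]
a=μᵀx=0.677260  b=𝟙ᵀx=6.008540  c=𝟙ᵀy=71.650840  D=ac−b²=12.423716
λ₁=(c·0.106−b)/D = (71.650840·0.106−6.008540)/12.423716 = 0.127695
λ₂=(a−b·0.106)/D = (0.677260−6.008540·0.106)/12.423716 = 0.003248
w* = 0.127695·x + 0.003248·y:
  w_0 = 0.127695·2.4934 + 0.003248·18.7808 = 0.3794  (Lockheed)
  w_1 = 0.127695·1.4815 + 0.003248·25.8695 = 0.2732  (Exxon)
  w_2 = 0.127695·1.8483 + 0.003248·14.6966 = 0.2838  (Disney)
  w_3 = 0.127695·0.1853 + 0.003248·12.3039 = 0.0636  (Alcoa)
Σw_i=1.0000  μᵀw=0.1060
σ²=wᵀΣw=λ₁·μ_p+λ₂ = 0.127695·0.106 + 0.003248 = 0.016784 ≈ 0.0168

0.0636


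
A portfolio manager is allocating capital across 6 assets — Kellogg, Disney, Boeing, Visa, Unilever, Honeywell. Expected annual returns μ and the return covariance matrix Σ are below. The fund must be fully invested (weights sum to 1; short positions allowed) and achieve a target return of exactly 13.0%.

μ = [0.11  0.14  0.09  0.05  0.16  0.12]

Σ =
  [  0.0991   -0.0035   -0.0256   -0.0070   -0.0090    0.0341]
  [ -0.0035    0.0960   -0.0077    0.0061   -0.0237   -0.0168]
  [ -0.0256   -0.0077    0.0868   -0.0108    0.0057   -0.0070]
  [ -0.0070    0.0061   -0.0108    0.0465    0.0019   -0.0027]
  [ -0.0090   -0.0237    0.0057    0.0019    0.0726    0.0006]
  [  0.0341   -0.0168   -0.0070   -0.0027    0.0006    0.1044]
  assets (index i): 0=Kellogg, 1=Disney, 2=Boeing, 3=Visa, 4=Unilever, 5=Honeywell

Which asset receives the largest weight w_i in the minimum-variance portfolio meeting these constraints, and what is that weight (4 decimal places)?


g=Σ⁻¹μ = [1.6392  2.5323  1.8067  1.3523  3.0469  1.1601]
h=Σ⁻¹𝟙 = [16.5665  17.2791  20.6731  26.2713  19.0843  8.9039]
a=μᵀg=1.391766  b=𝟙ᵀg=11.537490  c=𝟙ᵀh=108.778205  D=ac−b²=18.280170
λ₁=(c·0.130−b)/D = (108.778205·0.130−11.537490)/18.280170 = 0.142432
λ₂=(a−b·0.130)/D = (1.391766−11.537490·0.130)/18.280170 = -0.005914
w* = 0.142432·g + -0.005914·h:
  w_0 = 0.142432·1.6392 + -0.005914·16.5665 = 0.1355  (Kellogg)
  w_1 = 0.142432·2.5323 + -0.005914·17.2791 = 0.2585  (Disney)
  w_2 = 0.142432·1.8067 + -0.005914·20.6731 = 0.1351  (Boeing)
  w_3 = 0.142432·1.3523 + -0.005914·26.2713 = 0.0372  (Visa)
  w_4 = 0.142432·3.0469 + -0.005914·19.0843 = 0.3211  (Unilever)
  w_5 = 0.142432·1.1601 + -0.005914·8.9039 = 0.1126  (Honeywell)
Σw_i=1.0000  μᵀw=0.1300
σ²=wᵀΣw=λ₁·μ_p+λ₂ = 0.142432·0.130 + -0.005914 = 0.012602 ≈ 0.0126

Unilever (0.3211)


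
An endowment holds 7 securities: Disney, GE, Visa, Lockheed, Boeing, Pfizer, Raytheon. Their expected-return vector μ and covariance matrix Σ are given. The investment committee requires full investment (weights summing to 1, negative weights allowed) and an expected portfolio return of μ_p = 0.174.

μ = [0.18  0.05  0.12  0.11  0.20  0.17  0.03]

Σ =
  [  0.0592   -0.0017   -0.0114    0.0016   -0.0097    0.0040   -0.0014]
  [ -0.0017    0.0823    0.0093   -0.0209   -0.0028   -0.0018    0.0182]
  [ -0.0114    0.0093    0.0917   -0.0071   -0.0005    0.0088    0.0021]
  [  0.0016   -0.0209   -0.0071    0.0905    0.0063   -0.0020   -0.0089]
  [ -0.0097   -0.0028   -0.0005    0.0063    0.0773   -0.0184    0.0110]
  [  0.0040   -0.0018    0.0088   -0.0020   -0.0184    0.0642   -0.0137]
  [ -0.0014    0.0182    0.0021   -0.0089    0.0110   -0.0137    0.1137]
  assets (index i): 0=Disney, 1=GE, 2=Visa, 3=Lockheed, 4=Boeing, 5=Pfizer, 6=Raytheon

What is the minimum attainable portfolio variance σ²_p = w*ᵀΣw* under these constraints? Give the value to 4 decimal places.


0.0133

g=Σ⁻¹μ = [3.7057  1.0009  1.4568  1.3360  3.7652  3.4250  0.2754]
h=Σ⁻¹𝟙 = [20.9003  14.3264  11.1165  14.8460  18.6861  20.7647  8.4102]
a=μᵀg=2.382400  b=𝟙ᵀg=14.964957  c=𝟙ᵀh=109.050287  D=ac−b²=35.851422
λ₁=(c·0.174−b)/D = (109.050287·0.174−14.964957)/35.851422 = 0.111845
λ₂=(a−b·0.174)/D = (2.382400−14.964957·0.174)/35.851422 = -0.006178
w* = 0.111845·g + -0.006178·h:
  w_0 = 0.111845·3.7057 + -0.006178·20.9003 = 0.2853  (Disney)
  w_1 = 0.111845·1.0009 + -0.006178·14.3264 = 0.0234  (GE)
  w_2 = 0.111845·1.4568 + -0.006178·11.1165 = 0.0943  (Visa)
  w_3 = 0.111845·1.3360 + -0.006178·14.8460 = 0.0577  (Lockheed)
  w_4 = 0.111845·3.7652 + -0.006178·18.6861 = 0.3057  (Boeing)
  w_5 = 0.111845·3.4250 + -0.006178·20.7647 = 0.2548  (Pfizer)
  w_6 = 0.111845·0.2754 + -0.006178·8.4102 = -0.0212  (Raytheon)
Σw_i=1.0000  μᵀw=0.1740
σ²=wᵀΣw=λ₁·μ_p+λ₂ = 0.111845·0.174 + -0.006178 = 0.013283 ≈ 0.0133


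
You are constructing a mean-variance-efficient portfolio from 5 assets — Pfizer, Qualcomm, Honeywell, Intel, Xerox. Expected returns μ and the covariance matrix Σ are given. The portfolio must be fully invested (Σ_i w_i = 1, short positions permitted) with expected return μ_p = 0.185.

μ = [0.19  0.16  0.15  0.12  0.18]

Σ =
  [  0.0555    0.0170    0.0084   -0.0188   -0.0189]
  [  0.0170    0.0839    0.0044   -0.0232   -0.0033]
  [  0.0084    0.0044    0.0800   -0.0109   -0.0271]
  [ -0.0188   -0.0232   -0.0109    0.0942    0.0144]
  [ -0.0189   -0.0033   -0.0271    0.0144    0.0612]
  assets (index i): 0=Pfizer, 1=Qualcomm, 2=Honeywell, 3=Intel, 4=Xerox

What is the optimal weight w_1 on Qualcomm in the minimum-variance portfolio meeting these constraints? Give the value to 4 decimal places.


-0.0193

p=Σ⁻¹μ = [5.0903  1.5255  3.4567  2.2084  5.6065]
q=Σ⁻¹𝟙 = [27.5950  10.9967  21.8334  16.5851  31.2205]
a=μᵀp=3.003921  b=𝟙ᵀp=17.887426  c=𝟙ᵀq=108.230647  D=ac−b²=5.156338
λ₁=(c·0.185−b)/D = (108.230647·0.185−17.887426)/5.156338 = 0.414101
λ₂=(a−b·0.185)/D = (3.003921−17.887426·0.185)/5.156338 = -0.059199
w* = 0.414101·p + -0.059199·q:
  w_0 = 0.414101·5.0903 + -0.059199·27.5950 = 0.4743  (Pfizer)
  w_1 = 0.414101·1.5255 + -0.059199·10.9967 = -0.0193  (Qualcomm)
  w_2 = 0.414101·3.4567 + -0.059199·21.8334 = 0.1389  (Honeywell)
  w_3 = 0.414101·2.2084 + -0.059199·16.5851 = -0.0673  (Intel)
  w_4 = 0.414101·5.6065 + -0.059199·31.2205 = 0.4734  (Xerox)
Σw_i=1.0000  μᵀw=0.1850
σ²=wᵀΣw=λ₁·μ_p+λ₂ = 0.414101·0.185 + -0.059199 = 0.017409 ≈ 0.0174


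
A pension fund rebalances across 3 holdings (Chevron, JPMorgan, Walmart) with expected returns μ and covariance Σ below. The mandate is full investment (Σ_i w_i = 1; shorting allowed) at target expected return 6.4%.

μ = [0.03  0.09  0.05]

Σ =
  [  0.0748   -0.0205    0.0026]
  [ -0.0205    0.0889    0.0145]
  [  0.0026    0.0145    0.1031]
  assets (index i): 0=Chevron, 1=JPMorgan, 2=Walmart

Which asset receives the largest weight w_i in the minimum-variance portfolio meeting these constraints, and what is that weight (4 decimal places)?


g=Σ⁻¹μ = [0.6981  1.1229  0.3094]
h=Σ⁻¹𝟙 = [16.9418  13.9633  7.3083]
a=μᵀg=0.137472  b=𝟙ᵀg=2.130364  c=𝟙ᵀh=38.213362  D=ac−b²=0.714815
λ₁=(c·0.064−b)/D = (38.213362·0.064−2.130364)/0.714815 = 0.441081
λ₂=(a−b·0.064)/D = (0.137472−2.130364·0.064)/0.714815 = 0.001579
w* = 0.441081·g + 0.001579·h:
  w_0 = 0.441081·0.6981 + 0.001579·16.9418 = 0.3346  (Chevron)
  w_1 = 0.441081·1.1229 + 0.001579·13.9633 = 0.5173  (JPMorgan)
  w_2 = 0.441081·0.3094 + 0.001579·7.3083 = 0.1480  (Walmart)
Σw_i=1.0000  μᵀw=0.0640
σ²=wᵀΣw=λ₁·μ_p+λ₂ = 0.441081·0.064 + 0.001579 = 0.029808 ≈ 0.0298

JPMorgan (0.5173)


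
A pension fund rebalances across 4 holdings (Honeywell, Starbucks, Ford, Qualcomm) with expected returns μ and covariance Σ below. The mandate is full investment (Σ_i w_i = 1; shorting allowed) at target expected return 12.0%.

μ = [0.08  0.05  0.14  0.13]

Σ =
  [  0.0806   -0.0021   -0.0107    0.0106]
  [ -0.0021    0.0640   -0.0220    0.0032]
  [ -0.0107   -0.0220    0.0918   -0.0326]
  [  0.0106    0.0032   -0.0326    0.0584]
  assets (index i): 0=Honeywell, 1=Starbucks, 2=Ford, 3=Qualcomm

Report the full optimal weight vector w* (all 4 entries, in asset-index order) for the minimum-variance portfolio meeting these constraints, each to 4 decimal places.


u=Σ⁻¹μ = [0.9880  1.8053  3.4481  3.8726]
v=Σ⁻¹𝟙 = [12.9832  24.4539  28.7304  29.4647]
a=μᵀu=1.155475  b=𝟙ᵀu=10.114018  c=𝟙ᵀv=95.632157  D=ac−b²=8.207211
λ₁=(c·0.120−b)/D = (95.632157·0.120−10.114018)/8.207211 = 0.165932
λ₂=(a−b·0.120)/D = (1.155475−10.114018·0.120)/8.207211 = -0.007092
w* = 0.165932·u + -0.007092·v:
  w_0 = 0.165932·0.9880 + -0.007092·12.9832 = 0.0719  (Honeywell)
  w_1 = 0.165932·1.8053 + -0.007092·24.4539 = 0.1261  (Starbucks)
  w_2 = 0.165932·3.4481 + -0.007092·28.7304 = 0.3684  (Ford)
  w_3 = 0.165932·3.8726 + -0.007092·29.4647 = 0.4336  (Qualcomm)
Σw_i=1.0000  μᵀw=0.1200
σ²=wᵀΣw=λ₁·μ_p+λ₂ = 0.165932·0.120 + -0.007092 = 0.012820 ≈ 0.0128

0.0719  0.1261  0.3684  0.4336


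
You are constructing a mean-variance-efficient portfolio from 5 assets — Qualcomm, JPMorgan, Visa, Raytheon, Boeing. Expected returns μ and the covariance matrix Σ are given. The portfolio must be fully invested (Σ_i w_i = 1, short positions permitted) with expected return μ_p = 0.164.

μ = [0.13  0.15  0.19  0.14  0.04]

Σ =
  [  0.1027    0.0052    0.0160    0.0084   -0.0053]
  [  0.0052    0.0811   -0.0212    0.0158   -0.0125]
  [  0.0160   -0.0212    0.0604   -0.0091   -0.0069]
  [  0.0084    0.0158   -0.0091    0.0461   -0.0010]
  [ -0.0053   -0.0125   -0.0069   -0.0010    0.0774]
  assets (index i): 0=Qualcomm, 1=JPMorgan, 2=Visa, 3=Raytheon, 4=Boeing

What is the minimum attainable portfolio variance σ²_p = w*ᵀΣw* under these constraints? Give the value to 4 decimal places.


u=Σ⁻¹μ = [0.2330  2.6773  4.6412  3.0237  1.4180]
v=Σ⁻¹𝟙 = [3.8880  18.0583  27.1071  20.5527  18.7846]
a=μᵀu=1.793771  b=𝟙ᵀu=11.993303  c=𝟙ᵀv=88.390730  D=ac−b²=14.713414
λ₁=(c·0.164−b)/D = (88.390730·0.164−11.993303)/14.713414 = 0.170102
λ₂=(a−b·0.164)/D = (1.793771−11.993303·0.164)/14.713414 = -0.011767
w* = 0.170102·u + -0.011767·v:
  w_0 = 0.170102·0.2330 + -0.011767·3.8880 = -0.0061  (Qualcomm)
  w_1 = 0.170102·2.6773 + -0.011767·18.0583 = 0.2429  (JPMorgan)
  w_2 = 0.170102·4.6412 + -0.011767·27.1071 = 0.4705  (Visa)
  w_3 = 0.170102·3.0237 + -0.011767·20.5527 = 0.2725  (Raytheon)
  w_4 = 0.170102·1.4180 + -0.011767·18.7846 = 0.0202  (Boeing)
Σw_i=1.0000  μᵀw=0.1640
σ²=wᵀΣw=λ₁·μ_p+λ₂ = 0.170102·0.164 + -0.011767 = 0.016130 ≈ 0.0161

0.0161


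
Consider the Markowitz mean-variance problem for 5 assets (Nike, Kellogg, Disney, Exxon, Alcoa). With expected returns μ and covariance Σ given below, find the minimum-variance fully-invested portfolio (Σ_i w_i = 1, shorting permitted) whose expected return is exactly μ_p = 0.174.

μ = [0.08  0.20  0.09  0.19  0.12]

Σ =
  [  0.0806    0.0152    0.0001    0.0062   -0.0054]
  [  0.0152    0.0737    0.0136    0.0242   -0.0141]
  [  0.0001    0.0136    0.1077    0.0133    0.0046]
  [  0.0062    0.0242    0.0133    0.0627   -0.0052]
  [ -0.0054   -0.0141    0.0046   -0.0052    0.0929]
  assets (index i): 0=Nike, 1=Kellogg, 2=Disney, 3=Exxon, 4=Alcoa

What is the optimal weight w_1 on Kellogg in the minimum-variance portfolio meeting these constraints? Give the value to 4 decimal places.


p=Σ⁻¹μ = [0.5294  2.1672  0.2090  2.2437  1.7667]
q=Σ⁻¹𝟙 = [10.7094  9.0522  6.1944  11.1669  13.0790]
a=μᵀp=1.132898  b=𝟙ᵀp=6.915882  c=𝟙ᵀq=50.201925  D=ac−b²=9.044243
λ₁=(c·0.174−b)/D = (50.201925·0.174−6.915882)/9.044243 = 0.201150
λ₂=(a−b·0.174)/D = (1.132898−6.915882·0.174)/9.044243 = -0.007791
w* = 0.201150·p + -0.007791·q:
  w_0 = 0.201150·0.5294 + -0.007791·10.7094 = 0.0230  (Nike)
  w_1 = 0.201150·2.1672 + -0.007791·9.0522 = 0.3654  (Kellogg)
  w_2 = 0.201150·0.2090 + -0.007791·6.1944 = -0.0062  (Disney)
  w_3 = 0.201150·2.2437 + -0.007791·11.1669 = 0.3643  (Exxon)
  w_4 = 0.201150·1.7667 + -0.007791·13.0790 = 0.2535  (Alcoa)
Σw_i=1.0000  μᵀw=0.1740
σ²=wᵀΣw=λ₁·μ_p+λ₂ = 0.201150·0.174 + -0.007791 = 0.027209 ≈ 0.0272

0.3654


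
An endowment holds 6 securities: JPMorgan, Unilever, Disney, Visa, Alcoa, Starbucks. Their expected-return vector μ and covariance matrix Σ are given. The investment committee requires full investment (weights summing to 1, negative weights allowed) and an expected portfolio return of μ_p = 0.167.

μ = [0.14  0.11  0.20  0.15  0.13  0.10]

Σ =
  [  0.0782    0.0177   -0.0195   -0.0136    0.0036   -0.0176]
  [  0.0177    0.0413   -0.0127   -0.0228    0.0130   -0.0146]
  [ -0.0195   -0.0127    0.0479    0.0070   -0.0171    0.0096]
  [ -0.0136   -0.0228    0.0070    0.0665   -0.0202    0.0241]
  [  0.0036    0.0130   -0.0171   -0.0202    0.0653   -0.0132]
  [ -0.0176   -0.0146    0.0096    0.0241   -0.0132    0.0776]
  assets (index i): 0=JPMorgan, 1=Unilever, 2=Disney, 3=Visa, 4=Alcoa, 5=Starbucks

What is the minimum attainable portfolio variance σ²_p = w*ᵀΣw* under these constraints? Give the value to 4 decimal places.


0.0093

x=Σ⁻¹μ = [3.4387  5.2626  7.5997  4.8337  4.5191  1.3861]
y=Σ⁻¹𝟙 = [21.9746  42.4598  44.0702  33.1859  30.5481  15.2970]
a=μᵀx=4.031391  b=𝟙ᵀx=27.039900  c=𝟙ᵀy=187.535589  D=ac−b²=24.873163
λ₁=(c·0.167−b)/D = (187.535589·0.167−27.039900)/24.873163 = 0.172014
λ₂=(a−b·0.167)/D = (4.031391−27.039900·0.167)/24.873163 = -0.019470
w* = 0.172014·x + -0.019470·y:
  w_0 = 0.172014·3.4387 + -0.019470·21.9746 = 0.1637  (JPMorgan)
  w_1 = 0.172014·5.2626 + -0.019470·42.4598 = 0.0786  (Unilever)
  w_2 = 0.172014·7.5997 + -0.019470·44.0702 = 0.4492  (Disney)
  w_3 = 0.172014·4.8337 + -0.019470·33.1859 = 0.1853  (Visa)
  w_4 = 0.172014·4.5191 + -0.019470·30.5481 = 0.1826  (Alcoa)
  w_5 = 0.172014·1.3861 + -0.019470·15.2970 = -0.0594  (Starbucks)
Σw_i=1.0000  μᵀw=0.1670
σ²=wᵀΣw=λ₁·μ_p+λ₂ = 0.172014·0.167 + -0.019470 = 0.009257 ≈ 0.0093


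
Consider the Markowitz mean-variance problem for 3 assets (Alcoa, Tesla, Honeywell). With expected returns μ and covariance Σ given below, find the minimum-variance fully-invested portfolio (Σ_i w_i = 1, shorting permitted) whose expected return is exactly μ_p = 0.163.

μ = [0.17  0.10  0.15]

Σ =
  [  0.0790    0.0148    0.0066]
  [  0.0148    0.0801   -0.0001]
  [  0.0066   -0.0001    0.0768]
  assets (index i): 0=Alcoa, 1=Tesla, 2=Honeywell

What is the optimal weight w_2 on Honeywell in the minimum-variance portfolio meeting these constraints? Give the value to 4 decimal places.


g=Σ⁻¹μ = [1.8308  0.9124  1.7970]
h=Σ⁻¹𝟙 = [9.6300  10.7203  12.2072]
a=μᵀg=0.672029  b=𝟙ᵀg=4.540216  c=𝟙ᵀh=32.557540  D=ac−b²=1.266056
λ₁=(c·0.163−b)/D = (32.557540·0.163−4.540216)/1.266056 = 0.605552
λ₂=(a−b·0.163)/D = (0.672029−4.540216·0.163)/1.266056 = -0.053731
w* = 0.605552·g + -0.053731·h:
  w_0 = 0.605552·1.8308 + -0.053731·9.6300 = 0.5912  (Alcoa)
  w_1 = 0.605552·0.9124 + -0.053731·10.7203 = -0.0235  (Tesla)
  w_2 = 0.605552·1.7970 + -0.053731·12.2072 = 0.4323  (Honeywell)
Σw_i=1.0000  μᵀw=0.1630
σ²=wᵀΣw=λ₁·μ_p+λ₂ = 0.605552·0.163 + -0.053731 = 0.044974 ≈ 0.0450

0.4323


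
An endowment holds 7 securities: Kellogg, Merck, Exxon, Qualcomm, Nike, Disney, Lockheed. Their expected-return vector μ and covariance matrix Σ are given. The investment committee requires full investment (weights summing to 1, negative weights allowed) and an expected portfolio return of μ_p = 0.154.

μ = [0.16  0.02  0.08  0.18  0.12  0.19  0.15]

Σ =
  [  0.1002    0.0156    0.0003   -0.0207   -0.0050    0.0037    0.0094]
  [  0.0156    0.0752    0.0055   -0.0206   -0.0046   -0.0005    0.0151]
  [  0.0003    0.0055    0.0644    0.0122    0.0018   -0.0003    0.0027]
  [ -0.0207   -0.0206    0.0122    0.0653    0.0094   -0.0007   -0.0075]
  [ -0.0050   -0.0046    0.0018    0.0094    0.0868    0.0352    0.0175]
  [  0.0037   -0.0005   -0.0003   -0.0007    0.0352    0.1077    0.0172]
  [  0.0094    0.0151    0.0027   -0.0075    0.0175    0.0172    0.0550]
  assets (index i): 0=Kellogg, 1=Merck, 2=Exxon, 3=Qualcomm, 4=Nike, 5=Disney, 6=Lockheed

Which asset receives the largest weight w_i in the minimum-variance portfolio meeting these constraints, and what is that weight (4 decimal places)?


Qualcomm (0.3452)

p=Σ⁻¹μ = [2.0433  0.3806  0.4029  3.7131  0.1099  1.3156  2.3137]
q=Σ⁻¹𝟙 = [11.3230  14.4771  9.4178  22.2195  5.8689  5.4145  11.2790]
a=μᵀp=1.645316  b=𝟙ᵀp=10.279013  c=𝟙ᵀq=79.999720  D=ac−b²=25.966715
λ₁=(c·0.154−b)/D = (79.999720·0.154−10.279013)/25.966715 = 0.078598
λ₂=(a−b·0.154)/D = (1.645316−10.279013·0.154)/25.966715 = 0.002401
w* = 0.078598·p + 0.002401·q:
  w_0 = 0.078598·2.0433 + 0.002401·11.3230 = 0.1878  (Kellogg)
  w_1 = 0.078598·0.3806 + 0.002401·14.4771 = 0.0647  (Merck)
  w_2 = 0.078598·0.4029 + 0.002401·9.4178 = 0.0543  (Exxon)
  w_3 = 0.078598·3.7131 + 0.002401·22.2195 = 0.3452  (Qualcomm)
  w_4 = 0.078598·0.1099 + 0.002401·5.8689 = 0.0227  (Nike)
  w_5 = 0.078598·1.3156 + 0.002401·5.4145 = 0.1164  (Disney)
  w_6 = 0.078598·2.3137 + 0.002401·11.2790 = 0.2089  (Lockheed)
Σw_i=1.0000  μᵀw=0.1540
σ²=wᵀΣw=λ₁·μ_p+λ₂ = 0.078598·0.154 + 0.002401 = 0.014505 ≈ 0.0145


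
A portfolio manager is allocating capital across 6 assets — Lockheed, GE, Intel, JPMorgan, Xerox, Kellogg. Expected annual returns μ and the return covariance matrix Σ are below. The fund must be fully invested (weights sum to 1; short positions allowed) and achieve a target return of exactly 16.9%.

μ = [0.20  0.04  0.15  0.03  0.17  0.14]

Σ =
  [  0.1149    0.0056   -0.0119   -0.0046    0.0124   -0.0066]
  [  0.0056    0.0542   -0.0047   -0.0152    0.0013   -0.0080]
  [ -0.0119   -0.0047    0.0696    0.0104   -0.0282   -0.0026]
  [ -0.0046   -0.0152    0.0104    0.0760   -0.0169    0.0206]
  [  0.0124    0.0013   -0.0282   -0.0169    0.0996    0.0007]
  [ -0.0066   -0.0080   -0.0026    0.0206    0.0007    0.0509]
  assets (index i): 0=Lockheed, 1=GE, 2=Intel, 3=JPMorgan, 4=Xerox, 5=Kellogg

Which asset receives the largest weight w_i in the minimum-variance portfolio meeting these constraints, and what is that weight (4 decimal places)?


p=Σ⁻¹μ = [1.9909  1.2660  3.7197  -0.1205  2.4512  3.4127]
q=Σ⁻¹𝟙 = [9.7182  26.0115  23.4793  14.1161  17.3915  20.2419]
a=μᵀp=1.897627  b=𝟙ᵀp=12.719884  c=𝟙ᵀq=110.958435  D=ac−b²=48.762269
λ₁=(c·0.169−b)/D = (110.958435·0.169−12.719884)/48.762269 = 0.123704
λ₂=(a−b·0.169)/D = (1.897627−12.719884·0.169)/48.762269 = -0.005169
w* = 0.123704·p + -0.005169·q:
  w_0 = 0.123704·1.9909 + -0.005169·9.7182 = 0.1960  (Lockheed)
  w_1 = 0.123704·1.2660 + -0.005169·26.0115 = 0.0222  (GE)
  w_2 = 0.123704·3.7197 + -0.005169·23.4793 = 0.3388  (Intel)
  w_3 = 0.123704·-0.1205 + -0.005169·14.1161 = -0.0879  (JPMorgan)
  w_4 = 0.123704·2.4512 + -0.005169·17.3915 = 0.2133  (Xerox)
  w_5 = 0.123704·3.4127 + -0.005169·20.2419 = 0.3175  (Kellogg)
Σw_i=1.0000  μᵀw=0.1690
σ²=wᵀΣw=λ₁·μ_p+λ₂ = 0.123704·0.169 + -0.005169 = 0.015737 ≈ 0.0157

Intel (0.3388)


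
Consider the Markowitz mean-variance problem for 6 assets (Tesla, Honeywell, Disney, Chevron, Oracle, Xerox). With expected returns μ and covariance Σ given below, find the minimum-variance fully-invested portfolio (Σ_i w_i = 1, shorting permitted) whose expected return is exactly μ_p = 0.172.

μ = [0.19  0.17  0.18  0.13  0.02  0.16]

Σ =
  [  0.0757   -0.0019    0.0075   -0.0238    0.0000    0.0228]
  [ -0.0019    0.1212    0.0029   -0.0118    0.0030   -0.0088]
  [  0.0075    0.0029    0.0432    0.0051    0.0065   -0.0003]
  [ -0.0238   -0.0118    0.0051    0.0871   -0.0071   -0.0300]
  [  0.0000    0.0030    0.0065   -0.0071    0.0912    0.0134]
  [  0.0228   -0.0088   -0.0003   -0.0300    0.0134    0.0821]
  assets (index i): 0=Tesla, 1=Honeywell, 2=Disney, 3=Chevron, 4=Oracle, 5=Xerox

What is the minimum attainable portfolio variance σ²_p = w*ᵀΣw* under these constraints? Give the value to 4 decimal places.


p=Σ⁻¹μ = [2.4026  1.8628  3.3104  3.1073  -0.2277  2.6660]
q=Σ⁻¹𝟙 = [13.9772  11.2038  16.1415  22.1790  8.7881  16.2286]
a=μᵀp=2.195005  b=𝟙ᵀp=13.121405  c=𝟙ᵀq=88.518303  D=ac−b²=22.126828
λ₁=(c·0.172−b)/D = (88.518303·0.172−13.121405)/22.126828 = 0.095077
λ₂=(a−b·0.172)/D = (2.195005−13.121405·0.172)/22.126828 = -0.002796
w* = 0.095077·p + -0.002796·q:
  w_0 = 0.095077·2.4026 + -0.002796·13.9772 = 0.1893  (Tesla)
  w_1 = 0.095077·1.8628 + -0.002796·11.2038 = 0.1458  (Honeywell)
  w_2 = 0.095077·3.3104 + -0.002796·16.1415 = 0.2696  (Disney)
  w_3 = 0.095077·3.1073 + -0.002796·22.1790 = 0.2334  (Chevron)
  w_4 = 0.095077·-0.2277 + -0.002796·8.7881 = -0.0462  (Oracle)
  w_5 = 0.095077·2.6660 + -0.002796·16.2286 = 0.2081  (Xerox)
Σw_i=1.0000  μᵀw=0.1720
σ²=wᵀΣw=λ₁·μ_p+λ₂ = 0.095077·0.172 + -0.002796 = 0.013557 ≈ 0.0136

0.0136


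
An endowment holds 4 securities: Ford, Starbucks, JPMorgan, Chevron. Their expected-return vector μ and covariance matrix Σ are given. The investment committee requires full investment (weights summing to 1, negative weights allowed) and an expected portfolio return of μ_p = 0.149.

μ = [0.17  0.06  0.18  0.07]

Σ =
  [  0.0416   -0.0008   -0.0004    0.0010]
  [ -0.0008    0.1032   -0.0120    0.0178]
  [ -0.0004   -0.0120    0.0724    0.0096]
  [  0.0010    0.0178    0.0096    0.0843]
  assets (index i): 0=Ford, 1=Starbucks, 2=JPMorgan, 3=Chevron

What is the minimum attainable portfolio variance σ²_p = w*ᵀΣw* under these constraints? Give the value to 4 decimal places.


p=Σ⁻¹μ = [4.1211  0.8651  2.6124  0.3013]
q=Σ⁻¹𝟙 = [24.1897  10.2404  14.6156  7.7488]
a=μᵀp=1.243810  b=𝟙ᵀp=7.899897  c=𝟙ᵀq=56.794490  D=ac−b²=8.233191
λ₁=(c·0.149−b)/D = (56.794490·0.149−7.899897)/8.233191 = 0.068319
λ₂=(a−b·0.149)/D = (1.243810−7.899897·0.149)/8.233191 = 0.008104
w* = 0.068319·p + 0.008104·q:
  w_0 = 0.068319·4.1211 + 0.008104·24.1897 = 0.4776  (Ford)
  w_1 = 0.068319·0.8651 + 0.008104·10.2404 = 0.1421  (Starbucks)
  w_2 = 0.068319·2.6124 + 0.008104·14.6156 = 0.2969  (JPMorgan)
  w_3 = 0.068319·0.3013 + 0.008104·7.7488 = 0.0834  (Chevron)
Σw_i=1.0000  μᵀw=0.1490
σ²=wᵀΣw=λ₁·μ_p+λ₂ = 0.068319·0.149 + 0.008104 = 0.018284 ≈ 0.0183

0.0183


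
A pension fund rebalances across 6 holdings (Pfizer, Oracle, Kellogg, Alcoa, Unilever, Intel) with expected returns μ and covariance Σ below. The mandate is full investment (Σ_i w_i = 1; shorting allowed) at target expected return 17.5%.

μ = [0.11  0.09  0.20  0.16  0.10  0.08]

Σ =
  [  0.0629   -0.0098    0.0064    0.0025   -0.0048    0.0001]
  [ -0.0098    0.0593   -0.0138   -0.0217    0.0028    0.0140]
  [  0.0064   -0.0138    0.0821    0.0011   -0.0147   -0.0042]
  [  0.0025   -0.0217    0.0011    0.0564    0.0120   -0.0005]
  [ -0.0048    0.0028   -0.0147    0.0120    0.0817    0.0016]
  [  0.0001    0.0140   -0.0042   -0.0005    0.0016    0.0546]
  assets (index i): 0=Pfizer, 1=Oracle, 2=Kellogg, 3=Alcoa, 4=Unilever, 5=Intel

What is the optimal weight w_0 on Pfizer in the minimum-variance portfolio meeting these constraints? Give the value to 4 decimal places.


u=Σ⁻¹μ = [1.9521  3.7581  3.1133  3.8902  1.1842  0.7384]
v=Σ⁻¹𝟙 = [18.6049  30.2902  18.1435  25.8576  11.5302  11.8088]
a=μᵀu=1.975537  b=𝟙ᵀu=14.636296  c=𝟙ᵀv=116.235177  D=ac−b²=15.405738
λ₁=(c·0.175−b)/D = (116.235177·0.175−14.636296)/15.405738 = 0.370307
λ₂=(a−b·0.175)/D = (1.975537−14.636296·0.175)/15.405738 = -0.038026
w* = 0.370307·u + -0.038026·v:
  w_0 = 0.370307·1.9521 + -0.038026·18.6049 = 0.0154  (Pfizer)
  w_1 = 0.370307·3.7581 + -0.038026·30.2902 = 0.2399  (Oracle)
  w_2 = 0.370307·3.1133 + -0.038026·18.1435 = 0.4629  (Kellogg)
  w_3 = 0.370307·3.8902 + -0.038026·25.8576 = 0.4573  (Alcoa)
  w_4 = 0.370307·1.1842 + -0.038026·11.5302 = 0.0001  (Unilever)
  w_5 = 0.370307·0.7384 + -0.038026·11.8088 = -0.1756  (Intel)
Σw_i=1.0000  μᵀw=0.1750
σ²=wᵀΣw=λ₁·μ_p+λ₂ = 0.370307·0.175 + -0.038026 = 0.026778 ≈ 0.0268

0.0154
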